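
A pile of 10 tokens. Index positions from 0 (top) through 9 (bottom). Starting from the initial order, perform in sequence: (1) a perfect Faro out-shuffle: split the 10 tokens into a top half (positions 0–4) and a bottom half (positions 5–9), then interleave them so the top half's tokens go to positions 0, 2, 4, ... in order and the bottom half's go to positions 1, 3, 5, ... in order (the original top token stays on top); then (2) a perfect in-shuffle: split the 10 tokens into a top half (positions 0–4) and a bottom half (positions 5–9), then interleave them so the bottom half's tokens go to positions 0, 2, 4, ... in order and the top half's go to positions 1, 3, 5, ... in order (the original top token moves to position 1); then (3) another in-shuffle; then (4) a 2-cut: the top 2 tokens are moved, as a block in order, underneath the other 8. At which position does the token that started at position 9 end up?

4

Track the token from position 9 forward through each operation:
  after op 1 (out-shuffle): 9 → 9
  after op 2 (in-shuffle): 9 → 8
  after op 3 (in-shuffle): 8 → 6
  after op 4 (cut 2): 6 → 4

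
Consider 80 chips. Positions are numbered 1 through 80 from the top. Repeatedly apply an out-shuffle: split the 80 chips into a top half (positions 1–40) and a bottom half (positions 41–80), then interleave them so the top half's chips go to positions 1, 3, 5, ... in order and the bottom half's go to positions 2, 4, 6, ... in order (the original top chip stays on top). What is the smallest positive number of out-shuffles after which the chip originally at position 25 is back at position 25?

39

Follow position 25 under repeated out-shuffles:
25 → 49 → 18 → 35 → 69 → 58 → 36 → 71 → ... → 25 (length 39)
It first returns after 39 out-shuffles.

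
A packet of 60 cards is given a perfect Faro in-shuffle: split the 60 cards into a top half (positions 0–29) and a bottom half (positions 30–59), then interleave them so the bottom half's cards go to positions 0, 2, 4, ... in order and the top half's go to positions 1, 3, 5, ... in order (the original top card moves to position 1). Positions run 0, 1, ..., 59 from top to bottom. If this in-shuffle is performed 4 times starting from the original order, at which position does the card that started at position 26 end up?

Track the card's position through each in-shuffle:
26 → 53 → 46 → 32 → 4

4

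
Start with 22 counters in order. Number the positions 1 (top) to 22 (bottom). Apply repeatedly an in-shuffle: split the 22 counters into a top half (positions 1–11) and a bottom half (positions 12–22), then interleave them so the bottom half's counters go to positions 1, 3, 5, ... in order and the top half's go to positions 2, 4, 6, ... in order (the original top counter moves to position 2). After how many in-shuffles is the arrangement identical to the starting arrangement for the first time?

11

The in-shuffle permutes the 22 positions with cycle lengths [11, 11].
Every counter is home exactly when every cycle has completed a whole number of laps, i.e. after lcm(11) = 11 in-shuffles.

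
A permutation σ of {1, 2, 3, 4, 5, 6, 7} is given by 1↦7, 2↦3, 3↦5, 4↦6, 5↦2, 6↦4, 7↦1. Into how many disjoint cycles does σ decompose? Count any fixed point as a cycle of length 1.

3

Cycle decomposition: (1 7) (2 3 5) (4 6).
3 cycles.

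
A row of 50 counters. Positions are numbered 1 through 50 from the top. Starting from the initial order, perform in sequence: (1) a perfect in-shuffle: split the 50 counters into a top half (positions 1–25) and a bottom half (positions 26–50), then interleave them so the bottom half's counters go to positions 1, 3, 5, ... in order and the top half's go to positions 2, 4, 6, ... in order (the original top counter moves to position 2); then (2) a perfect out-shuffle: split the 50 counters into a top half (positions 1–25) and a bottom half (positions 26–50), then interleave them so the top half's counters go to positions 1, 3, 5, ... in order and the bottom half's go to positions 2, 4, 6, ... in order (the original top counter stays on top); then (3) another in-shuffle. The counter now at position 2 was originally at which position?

26

Undo the operations in reverse order, starting from position 2:
  undo op 3 (in-shuffle, from top half): 2 ← 1
  undo op 2 (out-shuffle, from top half): 1 ← 1
  undo op 1 (in-shuffle, from bottom half): 1 ← 26
So the counter at position 2 came from original position 26.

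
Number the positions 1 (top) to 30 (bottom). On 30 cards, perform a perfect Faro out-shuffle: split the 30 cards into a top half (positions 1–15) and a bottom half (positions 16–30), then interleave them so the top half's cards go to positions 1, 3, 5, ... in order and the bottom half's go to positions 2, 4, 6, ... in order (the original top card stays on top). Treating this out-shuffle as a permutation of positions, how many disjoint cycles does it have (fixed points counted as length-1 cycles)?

3

Trace each unvisited position around until it returns:
(1) (2 3 5 9 17 4 ... len 28) (30)
3 cycles in total.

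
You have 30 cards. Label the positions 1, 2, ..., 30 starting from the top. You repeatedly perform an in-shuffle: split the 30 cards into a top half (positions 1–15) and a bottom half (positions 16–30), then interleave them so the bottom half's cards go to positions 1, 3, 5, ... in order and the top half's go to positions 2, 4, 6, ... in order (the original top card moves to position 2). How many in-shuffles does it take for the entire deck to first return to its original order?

The in-shuffle permutes the 30 positions with cycle lengths [5, 5, 5, 5, 5, 5].
Every card is home exactly when every cycle has completed a whole number of laps, i.e. after lcm(5) = 5 in-shuffles.

5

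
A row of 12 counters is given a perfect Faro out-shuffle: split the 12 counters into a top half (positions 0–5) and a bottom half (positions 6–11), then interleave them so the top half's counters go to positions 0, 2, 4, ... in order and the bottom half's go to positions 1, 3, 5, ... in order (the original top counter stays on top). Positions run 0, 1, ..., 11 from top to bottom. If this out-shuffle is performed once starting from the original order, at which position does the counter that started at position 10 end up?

Track the counter's position through each out-shuffle:
10 → 9

9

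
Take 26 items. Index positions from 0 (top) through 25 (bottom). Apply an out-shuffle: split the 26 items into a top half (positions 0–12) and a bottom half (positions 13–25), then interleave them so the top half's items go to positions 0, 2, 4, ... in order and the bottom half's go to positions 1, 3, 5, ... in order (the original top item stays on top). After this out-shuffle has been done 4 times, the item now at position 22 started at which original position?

Work backwards from position 22, undoing one out-shuffle at a time:
22 ← 11 ← 18 ← 9 ← 17
So the item now at position 22 started at position 17.

17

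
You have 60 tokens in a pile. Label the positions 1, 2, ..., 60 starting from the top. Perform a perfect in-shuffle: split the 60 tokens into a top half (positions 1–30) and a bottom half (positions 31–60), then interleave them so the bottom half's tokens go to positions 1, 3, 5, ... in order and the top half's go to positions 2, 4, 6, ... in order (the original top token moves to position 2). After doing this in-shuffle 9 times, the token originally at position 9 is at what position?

33

Track the token's position through each in-shuffle:
9 → 18 → 36 → 11 → 22 → 44 → 27 → 54 → 47 → 33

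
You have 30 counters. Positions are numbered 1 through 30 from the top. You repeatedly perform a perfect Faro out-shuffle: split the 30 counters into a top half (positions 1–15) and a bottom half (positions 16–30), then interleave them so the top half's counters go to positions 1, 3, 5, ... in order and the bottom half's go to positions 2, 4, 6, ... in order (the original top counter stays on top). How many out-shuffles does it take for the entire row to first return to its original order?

28

The out-shuffle permutes the 30 positions with cycle lengths [1, 1, 28].
Every counter is home exactly when every cycle has completed a whole number of laps, i.e. after lcm(1, 28) = 28 out-shuffles.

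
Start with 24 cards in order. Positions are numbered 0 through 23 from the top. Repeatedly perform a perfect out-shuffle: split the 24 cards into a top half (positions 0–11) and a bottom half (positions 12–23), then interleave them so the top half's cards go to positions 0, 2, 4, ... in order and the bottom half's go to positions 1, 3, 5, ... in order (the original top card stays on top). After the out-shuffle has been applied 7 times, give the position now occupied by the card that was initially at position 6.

9

Track the card's position through each out-shuffle:
6 → 12 → 1 → 2 → 4 → 8 → 16 → 9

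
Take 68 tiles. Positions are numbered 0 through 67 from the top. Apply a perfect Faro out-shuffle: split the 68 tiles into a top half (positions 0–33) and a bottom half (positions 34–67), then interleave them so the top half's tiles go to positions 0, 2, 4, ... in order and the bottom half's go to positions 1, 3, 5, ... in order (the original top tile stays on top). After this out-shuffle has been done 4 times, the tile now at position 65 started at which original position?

25

Work backwards from position 65, undoing one out-shuffle at a time:
65 ← 66 ← 33 ← 50 ← 25
So the tile now at position 65 started at position 25.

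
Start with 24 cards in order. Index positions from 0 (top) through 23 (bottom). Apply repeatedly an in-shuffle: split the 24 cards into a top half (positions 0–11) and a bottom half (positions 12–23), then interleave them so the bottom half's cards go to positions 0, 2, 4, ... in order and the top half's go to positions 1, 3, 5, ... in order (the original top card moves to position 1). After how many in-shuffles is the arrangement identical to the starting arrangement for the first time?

The in-shuffle permutes the 24 positions with cycle lengths [4, 20].
Every card is home exactly when every cycle has completed a whole number of laps, i.e. after lcm(4, 20) = 20 in-shuffles.

20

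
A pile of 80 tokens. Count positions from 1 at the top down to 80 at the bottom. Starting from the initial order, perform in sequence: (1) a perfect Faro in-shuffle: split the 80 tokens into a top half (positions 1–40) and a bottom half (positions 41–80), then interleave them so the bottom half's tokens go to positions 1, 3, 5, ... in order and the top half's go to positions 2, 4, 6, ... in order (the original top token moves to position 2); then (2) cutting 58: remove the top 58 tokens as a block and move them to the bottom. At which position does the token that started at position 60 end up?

61

Track the token from position 60 forward through each operation:
  after op 1 (in-shuffle): 60 → 39
  after op 2 (cut 58): 39 → 61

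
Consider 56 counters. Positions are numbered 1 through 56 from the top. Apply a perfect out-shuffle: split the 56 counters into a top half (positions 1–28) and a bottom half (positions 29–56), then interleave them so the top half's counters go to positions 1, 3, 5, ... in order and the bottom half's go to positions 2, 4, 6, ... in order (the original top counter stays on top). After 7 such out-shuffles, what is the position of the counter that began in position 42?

24

Track the counter's position through each out-shuffle:
42 → 28 → 55 → 54 → 52 → 48 → 40 → 24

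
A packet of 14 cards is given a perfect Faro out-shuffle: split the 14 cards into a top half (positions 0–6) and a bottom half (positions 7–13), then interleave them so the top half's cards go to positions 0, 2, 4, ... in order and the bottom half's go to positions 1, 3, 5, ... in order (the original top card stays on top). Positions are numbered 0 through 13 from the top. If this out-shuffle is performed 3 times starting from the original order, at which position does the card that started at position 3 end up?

11

Track the card's position through each out-shuffle:
3 → 6 → 12 → 11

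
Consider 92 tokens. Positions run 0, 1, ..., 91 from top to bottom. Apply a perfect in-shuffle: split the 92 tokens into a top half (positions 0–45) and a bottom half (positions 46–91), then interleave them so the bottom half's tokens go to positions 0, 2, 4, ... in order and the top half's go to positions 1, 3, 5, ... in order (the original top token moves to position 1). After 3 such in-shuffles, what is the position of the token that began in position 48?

Track the token's position through each in-shuffle:
48 → 4 → 9 → 19

19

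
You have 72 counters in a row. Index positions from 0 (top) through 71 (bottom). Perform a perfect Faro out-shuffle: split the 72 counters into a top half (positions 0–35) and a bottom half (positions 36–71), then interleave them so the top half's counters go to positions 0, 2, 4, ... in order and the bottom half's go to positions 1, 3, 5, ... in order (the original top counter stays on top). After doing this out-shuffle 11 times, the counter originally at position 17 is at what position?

26

Track the counter's position through each out-shuffle:
17 → 34 → 68 → 65 → 59 → 47 → 23 → 46 → 21 → 42 → 13 → 26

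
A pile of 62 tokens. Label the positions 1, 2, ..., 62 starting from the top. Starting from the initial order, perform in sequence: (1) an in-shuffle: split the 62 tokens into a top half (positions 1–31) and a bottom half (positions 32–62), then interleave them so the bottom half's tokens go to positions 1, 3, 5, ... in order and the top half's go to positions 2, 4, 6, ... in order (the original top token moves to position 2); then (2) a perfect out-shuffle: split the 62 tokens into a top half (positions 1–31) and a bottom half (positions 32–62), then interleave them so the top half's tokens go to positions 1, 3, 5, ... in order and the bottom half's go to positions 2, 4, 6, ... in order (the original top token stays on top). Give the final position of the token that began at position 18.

10

Track the token from position 18 forward through each operation:
  after op 1 (in-shuffle): 18 → 36
  after op 2 (out-shuffle): 36 → 10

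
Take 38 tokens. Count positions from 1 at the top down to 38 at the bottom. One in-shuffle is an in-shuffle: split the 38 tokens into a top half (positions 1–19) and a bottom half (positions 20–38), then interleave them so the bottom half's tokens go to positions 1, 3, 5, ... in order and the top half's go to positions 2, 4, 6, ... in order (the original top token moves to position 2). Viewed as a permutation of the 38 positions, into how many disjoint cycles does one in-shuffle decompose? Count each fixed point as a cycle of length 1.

Trace each unvisited position around until it returns:
(1 2 4 8 16 32 ... len 12) (3 6 12 24 9 18 ... len 12) (7 14 28 17 34 29 ... len 12) (13 26)
4 cycles in total.

4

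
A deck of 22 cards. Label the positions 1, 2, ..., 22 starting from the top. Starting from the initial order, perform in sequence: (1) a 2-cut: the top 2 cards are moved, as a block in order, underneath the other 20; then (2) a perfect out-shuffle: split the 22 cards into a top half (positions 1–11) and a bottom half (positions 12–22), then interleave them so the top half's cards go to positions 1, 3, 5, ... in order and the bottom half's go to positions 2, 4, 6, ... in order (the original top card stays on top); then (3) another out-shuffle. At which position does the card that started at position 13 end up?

Track the card from position 13 forward through each operation:
  after op 1 (cut 2): 13 → 11
  after op 2 (out-shuffle): 11 → 21
  after op 3 (out-shuffle): 21 → 20

20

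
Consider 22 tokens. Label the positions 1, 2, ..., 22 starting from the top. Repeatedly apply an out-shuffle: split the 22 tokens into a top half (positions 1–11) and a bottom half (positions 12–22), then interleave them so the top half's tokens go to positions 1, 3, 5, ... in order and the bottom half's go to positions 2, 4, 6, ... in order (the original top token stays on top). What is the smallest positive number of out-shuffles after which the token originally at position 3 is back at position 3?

Follow position 3 under repeated out-shuffles:
3 → 5 → 9 → 17 → 12 → 2 → 3
It first returns after 6 out-shuffles.

6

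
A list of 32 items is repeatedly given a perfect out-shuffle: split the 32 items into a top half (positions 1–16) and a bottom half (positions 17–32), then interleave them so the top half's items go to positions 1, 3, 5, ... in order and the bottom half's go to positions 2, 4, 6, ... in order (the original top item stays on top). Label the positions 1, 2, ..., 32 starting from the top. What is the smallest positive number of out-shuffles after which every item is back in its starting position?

5

The out-shuffle permutes the 32 positions with cycle lengths [1, 1, 5, 5, 5, 5, 5, 5].
Every item is home exactly when every cycle has completed a whole number of laps, i.e. after lcm(1, 5) = 5 out-shuffles.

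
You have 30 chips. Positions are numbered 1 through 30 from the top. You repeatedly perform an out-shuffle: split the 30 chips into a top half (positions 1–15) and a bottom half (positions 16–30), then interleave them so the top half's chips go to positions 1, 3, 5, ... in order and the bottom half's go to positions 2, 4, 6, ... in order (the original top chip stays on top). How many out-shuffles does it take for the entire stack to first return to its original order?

The out-shuffle permutes the 30 positions with cycle lengths [1, 1, 28].
Every chip is home exactly when every cycle has completed a whole number of laps, i.e. after lcm(1, 28) = 28 out-shuffles.

28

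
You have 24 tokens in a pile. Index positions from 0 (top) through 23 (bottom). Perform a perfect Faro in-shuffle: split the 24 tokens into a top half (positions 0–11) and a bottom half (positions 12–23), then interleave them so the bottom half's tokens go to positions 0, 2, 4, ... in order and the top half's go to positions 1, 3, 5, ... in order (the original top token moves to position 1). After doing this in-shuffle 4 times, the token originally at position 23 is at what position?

Track the token's position through each in-shuffle:
23 → 22 → 20 → 16 → 8

8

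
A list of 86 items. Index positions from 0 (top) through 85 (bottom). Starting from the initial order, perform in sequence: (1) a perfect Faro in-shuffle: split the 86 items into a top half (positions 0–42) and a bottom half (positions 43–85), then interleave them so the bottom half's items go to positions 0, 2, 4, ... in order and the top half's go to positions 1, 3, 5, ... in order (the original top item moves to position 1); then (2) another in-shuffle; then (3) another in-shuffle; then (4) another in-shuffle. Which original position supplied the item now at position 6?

Undo the operations in reverse order, starting from position 6:
  undo op 4 (in-shuffle, from bottom half): 6 ← 46
  undo op 3 (in-shuffle, from bottom half): 46 ← 66
  undo op 2 (in-shuffle, from bottom half): 66 ← 76
  undo op 1 (in-shuffle, from bottom half): 76 ← 81
So the item at position 6 came from original position 81.

81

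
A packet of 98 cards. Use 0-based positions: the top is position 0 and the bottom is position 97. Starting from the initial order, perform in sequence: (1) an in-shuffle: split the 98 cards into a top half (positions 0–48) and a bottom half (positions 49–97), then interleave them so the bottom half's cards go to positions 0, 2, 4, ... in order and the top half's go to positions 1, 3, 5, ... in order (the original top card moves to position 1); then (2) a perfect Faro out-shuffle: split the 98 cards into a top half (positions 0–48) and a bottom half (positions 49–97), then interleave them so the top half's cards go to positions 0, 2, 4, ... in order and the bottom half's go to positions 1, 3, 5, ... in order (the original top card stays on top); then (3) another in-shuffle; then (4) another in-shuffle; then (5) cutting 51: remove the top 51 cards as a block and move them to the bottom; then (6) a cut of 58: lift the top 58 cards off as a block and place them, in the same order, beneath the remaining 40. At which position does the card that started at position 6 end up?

95

Track the card from position 6 forward through each operation:
  after op 1 (in-shuffle): 6 → 13
  after op 2 (out-shuffle): 13 → 26
  after op 3 (in-shuffle): 26 → 53
  after op 4 (in-shuffle): 53 → 8
  after op 5 (cut 51): 8 → 55
  after op 6 (cut 58): 55 → 95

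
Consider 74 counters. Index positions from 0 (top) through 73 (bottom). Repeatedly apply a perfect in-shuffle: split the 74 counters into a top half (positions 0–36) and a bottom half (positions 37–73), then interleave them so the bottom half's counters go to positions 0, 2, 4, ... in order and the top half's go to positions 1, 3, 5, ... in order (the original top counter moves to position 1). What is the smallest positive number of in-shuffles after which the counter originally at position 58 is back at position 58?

20

Follow position 58 under repeated in-shuffles:
58 → 42 → 10 → 21 → 43 → 12 → 25 → 51 → 28 → 57 → 40 → 6 → 13 → 27 → 55 → 36 → 73 → 72 → 70 → 66 → 58
It first returns after 20 in-shuffles.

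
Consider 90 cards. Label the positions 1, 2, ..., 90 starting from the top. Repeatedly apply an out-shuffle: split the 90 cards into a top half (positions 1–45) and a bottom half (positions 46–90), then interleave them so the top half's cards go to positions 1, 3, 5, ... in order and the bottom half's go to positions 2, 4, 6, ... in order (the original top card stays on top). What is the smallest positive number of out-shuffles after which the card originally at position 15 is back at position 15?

Follow position 15 under repeated out-shuffles:
15 → 29 → 57 → 24 → 47 → 4 → 7 → 13 → 25 → 49 → 8 → 15
It first returns after 11 out-shuffles.

11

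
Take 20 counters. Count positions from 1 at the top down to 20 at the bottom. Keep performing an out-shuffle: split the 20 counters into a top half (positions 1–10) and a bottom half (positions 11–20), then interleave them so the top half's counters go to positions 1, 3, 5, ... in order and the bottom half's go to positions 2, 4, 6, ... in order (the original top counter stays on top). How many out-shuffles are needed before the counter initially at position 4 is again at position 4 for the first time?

18

Follow position 4 under repeated out-shuffles:
4 → 7 → 13 → 6 → 11 → 2 → 3 → 5 → 9 → 17 → 14 → 8 → 15 → 10 → 19 → 18 → 16 → 12 → 4
It first returns after 18 out-shuffles.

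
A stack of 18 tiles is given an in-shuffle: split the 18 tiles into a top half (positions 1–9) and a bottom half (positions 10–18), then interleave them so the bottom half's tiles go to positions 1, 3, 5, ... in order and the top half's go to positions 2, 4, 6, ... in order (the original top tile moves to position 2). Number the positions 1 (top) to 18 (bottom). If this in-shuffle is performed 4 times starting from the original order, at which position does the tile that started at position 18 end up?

3

Track the tile's position through each in-shuffle:
18 → 17 → 15 → 11 → 3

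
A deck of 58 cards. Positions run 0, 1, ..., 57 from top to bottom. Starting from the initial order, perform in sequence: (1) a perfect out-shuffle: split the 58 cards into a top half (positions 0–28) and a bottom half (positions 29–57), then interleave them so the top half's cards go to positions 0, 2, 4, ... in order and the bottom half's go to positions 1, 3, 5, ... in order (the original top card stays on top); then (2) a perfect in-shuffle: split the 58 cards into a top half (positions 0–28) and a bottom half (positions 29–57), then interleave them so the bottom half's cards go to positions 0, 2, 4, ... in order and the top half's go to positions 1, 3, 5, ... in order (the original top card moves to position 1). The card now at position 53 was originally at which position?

13

Undo the operations in reverse order, starting from position 53:
  undo op 2 (in-shuffle, from top half): 53 ← 26
  undo op 1 (out-shuffle, from top half): 26 ← 13
So the card at position 53 came from original position 13.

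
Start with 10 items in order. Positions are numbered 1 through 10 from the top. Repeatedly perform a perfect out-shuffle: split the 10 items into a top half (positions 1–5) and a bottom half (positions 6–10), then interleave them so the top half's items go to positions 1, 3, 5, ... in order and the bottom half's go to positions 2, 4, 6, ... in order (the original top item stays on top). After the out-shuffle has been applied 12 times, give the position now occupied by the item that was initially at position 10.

10

Position 10 is a fixed point of every out-shuffle, so the item never moves.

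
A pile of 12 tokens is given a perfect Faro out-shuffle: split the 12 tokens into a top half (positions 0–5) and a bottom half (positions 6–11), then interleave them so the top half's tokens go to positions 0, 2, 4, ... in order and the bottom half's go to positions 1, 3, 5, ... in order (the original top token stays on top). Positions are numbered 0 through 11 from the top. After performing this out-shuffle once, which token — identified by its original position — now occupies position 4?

2

Work backwards from position 4, undoing one out-shuffle at a time:
4 ← 2
So the token now at position 4 started at position 2.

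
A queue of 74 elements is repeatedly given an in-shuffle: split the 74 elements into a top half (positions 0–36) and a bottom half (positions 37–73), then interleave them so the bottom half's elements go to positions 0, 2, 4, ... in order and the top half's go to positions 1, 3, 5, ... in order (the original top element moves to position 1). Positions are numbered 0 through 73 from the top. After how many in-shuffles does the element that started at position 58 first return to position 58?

Follow position 58 under repeated in-shuffles:
58 → 42 → 10 → 21 → 43 → 12 → 25 → 51 → 28 → 57 → 40 → 6 → 13 → 27 → 55 → 36 → 73 → 72 → 70 → 66 → 58
It first returns after 20 in-shuffles.

20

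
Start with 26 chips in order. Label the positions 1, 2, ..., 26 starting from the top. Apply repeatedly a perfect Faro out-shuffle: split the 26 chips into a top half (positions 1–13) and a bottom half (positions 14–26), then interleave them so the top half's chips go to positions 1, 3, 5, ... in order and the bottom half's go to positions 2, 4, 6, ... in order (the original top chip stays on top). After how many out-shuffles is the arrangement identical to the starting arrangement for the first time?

20

The out-shuffle permutes the 26 positions with cycle lengths [1, 1, 4, 20].
Every chip is home exactly when every cycle has completed a whole number of laps, i.e. after lcm(1, 4, 20) = 20 out-shuffles.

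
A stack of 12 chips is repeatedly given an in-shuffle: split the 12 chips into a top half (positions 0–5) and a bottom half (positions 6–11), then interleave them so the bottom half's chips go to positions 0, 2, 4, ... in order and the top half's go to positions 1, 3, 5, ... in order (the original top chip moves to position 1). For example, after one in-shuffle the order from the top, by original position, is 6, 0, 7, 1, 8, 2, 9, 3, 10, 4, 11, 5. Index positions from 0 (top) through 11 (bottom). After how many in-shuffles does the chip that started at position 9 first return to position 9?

Follow position 9 under repeated in-shuffles:
9 → 6 → 0 → 1 → 3 → 7 → 2 → 5 → 11 → 10 → 8 → 4 → 9
It first returns after 12 in-shuffles.

12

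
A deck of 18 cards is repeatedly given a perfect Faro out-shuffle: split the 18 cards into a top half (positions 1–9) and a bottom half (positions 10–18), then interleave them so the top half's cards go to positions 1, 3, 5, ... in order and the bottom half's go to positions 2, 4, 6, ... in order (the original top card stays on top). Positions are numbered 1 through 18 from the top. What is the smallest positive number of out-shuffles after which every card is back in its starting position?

8

The out-shuffle permutes the 18 positions with cycle lengths [1, 1, 8, 8].
Every card is home exactly when every cycle has completed a whole number of laps, i.e. after lcm(1, 8) = 8 out-shuffles.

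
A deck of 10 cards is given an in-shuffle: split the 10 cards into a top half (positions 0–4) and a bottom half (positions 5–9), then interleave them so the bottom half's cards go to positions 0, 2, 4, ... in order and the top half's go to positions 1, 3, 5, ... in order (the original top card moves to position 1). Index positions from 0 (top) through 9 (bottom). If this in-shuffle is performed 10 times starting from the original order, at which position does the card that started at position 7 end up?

7

Track the card's position through each in-shuffle:
7 → 4 → 9 → 8 → 6 → 2 → 5 → 0 → 1 → 3 → 7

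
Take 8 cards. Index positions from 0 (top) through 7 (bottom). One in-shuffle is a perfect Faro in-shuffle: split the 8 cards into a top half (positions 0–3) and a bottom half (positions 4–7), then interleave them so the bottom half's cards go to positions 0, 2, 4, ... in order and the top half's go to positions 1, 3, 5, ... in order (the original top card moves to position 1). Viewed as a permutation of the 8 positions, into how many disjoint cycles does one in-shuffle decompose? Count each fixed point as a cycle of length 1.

2

Trace each unvisited position around until it returns:
(0 1 3 7 6 4) (2 5)
2 cycles in total.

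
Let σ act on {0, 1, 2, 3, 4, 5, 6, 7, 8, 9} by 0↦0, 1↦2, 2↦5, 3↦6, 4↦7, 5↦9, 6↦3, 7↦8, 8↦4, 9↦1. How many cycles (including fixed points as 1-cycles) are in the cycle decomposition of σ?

4

Cycle decomposition: (0) (1 2 5 9) (3 6) (4 7 8).
4 cycles.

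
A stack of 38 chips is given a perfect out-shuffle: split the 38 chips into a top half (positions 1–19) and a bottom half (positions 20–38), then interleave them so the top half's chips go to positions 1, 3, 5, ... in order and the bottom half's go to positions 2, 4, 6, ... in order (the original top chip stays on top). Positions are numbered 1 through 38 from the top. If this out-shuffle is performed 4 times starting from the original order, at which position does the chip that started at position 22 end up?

Track the chip's position through each out-shuffle:
22 → 6 → 11 → 21 → 4

4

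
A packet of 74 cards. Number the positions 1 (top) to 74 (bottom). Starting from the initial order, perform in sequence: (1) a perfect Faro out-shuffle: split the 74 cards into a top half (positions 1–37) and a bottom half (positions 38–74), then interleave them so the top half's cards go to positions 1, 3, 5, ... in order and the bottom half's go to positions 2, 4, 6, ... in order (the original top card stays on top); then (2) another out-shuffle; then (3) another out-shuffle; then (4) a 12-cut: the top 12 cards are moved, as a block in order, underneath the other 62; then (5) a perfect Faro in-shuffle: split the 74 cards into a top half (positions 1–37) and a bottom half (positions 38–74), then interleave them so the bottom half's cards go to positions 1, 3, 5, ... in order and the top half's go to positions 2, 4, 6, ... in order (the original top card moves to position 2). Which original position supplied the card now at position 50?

42

Undo the operations in reverse order, starting from position 50:
  undo op 5 (in-shuffle, from top half): 50 ← 25
  undo op 4 (cut 12): 25 ← 37
  undo op 3 (out-shuffle, from top half): 37 ← 19
  undo op 2 (out-shuffle, from top half): 19 ← 10
  undo op 1 (out-shuffle, from bottom half): 10 ← 42
So the card at position 50 came from original position 42.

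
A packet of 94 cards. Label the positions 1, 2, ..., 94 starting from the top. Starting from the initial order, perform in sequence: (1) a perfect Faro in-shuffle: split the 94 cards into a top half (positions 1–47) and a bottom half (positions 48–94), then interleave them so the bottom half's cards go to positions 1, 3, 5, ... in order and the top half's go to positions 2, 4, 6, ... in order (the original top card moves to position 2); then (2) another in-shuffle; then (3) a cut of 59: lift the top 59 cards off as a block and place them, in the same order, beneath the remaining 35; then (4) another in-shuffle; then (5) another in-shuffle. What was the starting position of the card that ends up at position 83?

38

Undo the operations in reverse order, starting from position 83:
  undo op 5 (in-shuffle, from bottom half): 83 ← 89
  undo op 4 (in-shuffle, from bottom half): 89 ← 92
  undo op 3 (cut 59): 92 ← 57
  undo op 2 (in-shuffle, from bottom half): 57 ← 76
  undo op 1 (in-shuffle, from top half): 76 ← 38
So the card at position 83 came from original position 38.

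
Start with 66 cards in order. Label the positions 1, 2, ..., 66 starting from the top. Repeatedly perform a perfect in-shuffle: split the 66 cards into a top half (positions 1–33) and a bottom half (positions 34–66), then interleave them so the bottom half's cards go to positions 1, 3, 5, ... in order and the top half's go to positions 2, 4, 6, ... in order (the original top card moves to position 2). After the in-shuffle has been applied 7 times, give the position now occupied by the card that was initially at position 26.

45

Track the card's position through each in-shuffle:
26 → 52 → 37 → 7 → 14 → 28 → 56 → 45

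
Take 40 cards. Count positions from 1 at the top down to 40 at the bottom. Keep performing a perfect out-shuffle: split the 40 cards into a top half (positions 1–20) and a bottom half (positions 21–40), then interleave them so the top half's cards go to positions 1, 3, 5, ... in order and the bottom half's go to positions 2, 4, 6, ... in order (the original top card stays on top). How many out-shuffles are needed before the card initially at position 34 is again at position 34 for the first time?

12

Follow position 34 under repeated out-shuffles:
34 → 28 → 16 → 31 → 22 → 4 → 7 → 13 → 25 → 10 → 19 → 37 → 34
It first returns after 12 out-shuffles.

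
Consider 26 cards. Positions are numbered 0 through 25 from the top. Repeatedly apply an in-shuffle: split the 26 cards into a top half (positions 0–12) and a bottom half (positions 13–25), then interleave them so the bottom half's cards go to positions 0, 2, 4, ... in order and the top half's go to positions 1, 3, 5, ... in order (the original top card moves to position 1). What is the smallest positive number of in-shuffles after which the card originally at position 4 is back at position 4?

18

Follow position 4 under repeated in-shuffles:
4 → 9 → 19 → 12 → 25 → 24 → 22 → 18 → 10 → 21 → 16 → 6 → 13 → 0 → 1 → 3 → 7 → 15 → 4
It first returns after 18 in-shuffles.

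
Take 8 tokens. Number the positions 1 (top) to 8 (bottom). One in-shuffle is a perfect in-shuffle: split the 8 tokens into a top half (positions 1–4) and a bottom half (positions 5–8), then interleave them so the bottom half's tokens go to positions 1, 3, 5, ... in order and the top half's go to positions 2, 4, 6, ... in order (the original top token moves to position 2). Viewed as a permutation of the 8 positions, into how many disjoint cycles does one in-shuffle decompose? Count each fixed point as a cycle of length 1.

Trace each unvisited position around until it returns:
(1 2 4 8 7 5) (3 6)
2 cycles in total.

2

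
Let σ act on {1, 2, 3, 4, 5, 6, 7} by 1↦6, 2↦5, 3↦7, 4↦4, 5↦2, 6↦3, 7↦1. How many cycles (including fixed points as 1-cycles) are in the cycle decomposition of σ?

3

Cycle decomposition: (1 6 3 7) (2 5) (4).
3 cycles.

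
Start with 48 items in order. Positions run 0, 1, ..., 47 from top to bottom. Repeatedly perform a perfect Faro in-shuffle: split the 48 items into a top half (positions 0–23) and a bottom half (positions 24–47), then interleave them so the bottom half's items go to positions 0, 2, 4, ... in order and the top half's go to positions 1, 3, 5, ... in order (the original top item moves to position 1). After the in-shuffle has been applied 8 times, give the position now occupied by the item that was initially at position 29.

Track the item's position through each in-shuffle:
29 → 10 → 21 → 43 → 38 → 28 → 8 → 17 → 35

35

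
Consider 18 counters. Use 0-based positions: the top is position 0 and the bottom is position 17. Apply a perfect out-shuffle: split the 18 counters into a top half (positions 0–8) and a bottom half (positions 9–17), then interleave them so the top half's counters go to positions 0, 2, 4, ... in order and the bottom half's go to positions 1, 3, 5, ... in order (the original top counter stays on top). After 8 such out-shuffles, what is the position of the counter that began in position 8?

8

Track the counter's position through each out-shuffle:
8 → 16 → 15 → 13 → 9 → 1 → 2 → 4 → 8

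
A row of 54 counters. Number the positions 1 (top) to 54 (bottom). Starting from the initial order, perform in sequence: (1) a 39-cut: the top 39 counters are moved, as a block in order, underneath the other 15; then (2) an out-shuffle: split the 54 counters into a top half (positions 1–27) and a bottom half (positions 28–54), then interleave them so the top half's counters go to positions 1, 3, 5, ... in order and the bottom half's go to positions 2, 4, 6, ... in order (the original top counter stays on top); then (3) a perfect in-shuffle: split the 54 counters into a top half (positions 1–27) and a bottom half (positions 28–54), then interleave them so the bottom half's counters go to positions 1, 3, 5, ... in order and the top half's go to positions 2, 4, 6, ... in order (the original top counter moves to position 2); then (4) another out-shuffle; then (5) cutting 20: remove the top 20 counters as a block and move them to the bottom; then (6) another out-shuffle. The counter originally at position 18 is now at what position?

Track the counter from position 18 forward through each operation:
  after op 1 (cut 39): 18 → 33
  after op 2 (out-shuffle): 33 → 12
  after op 3 (in-shuffle): 12 → 24
  after op 4 (out-shuffle): 24 → 47
  after op 5 (cut 20): 47 → 27
  after op 6 (out-shuffle): 27 → 53

53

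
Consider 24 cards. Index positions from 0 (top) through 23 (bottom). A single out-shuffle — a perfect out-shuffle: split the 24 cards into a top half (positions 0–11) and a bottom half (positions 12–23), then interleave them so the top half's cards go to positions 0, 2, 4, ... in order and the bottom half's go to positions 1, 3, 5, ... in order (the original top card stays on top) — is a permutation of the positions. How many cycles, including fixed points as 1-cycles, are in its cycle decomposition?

4

Trace each unvisited position around until it returns:
(0) (1 2 4 8 16 9 ... len 11) (5 10 20 17 11 22 ... len 11) (23)
4 cycles in total.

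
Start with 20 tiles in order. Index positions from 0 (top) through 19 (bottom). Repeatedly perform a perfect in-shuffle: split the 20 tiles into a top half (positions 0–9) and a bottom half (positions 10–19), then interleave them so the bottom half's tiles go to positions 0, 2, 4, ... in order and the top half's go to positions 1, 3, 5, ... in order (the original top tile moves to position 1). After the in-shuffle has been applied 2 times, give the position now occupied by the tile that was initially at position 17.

8

Track the tile's position through each in-shuffle:
17 → 14 → 8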